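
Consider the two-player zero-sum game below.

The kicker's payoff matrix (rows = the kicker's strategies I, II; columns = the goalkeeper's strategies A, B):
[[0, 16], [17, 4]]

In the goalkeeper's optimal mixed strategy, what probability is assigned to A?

Row minima are 0 and 4, so the kicker's maximin is 4; column maxima are 17 and 16, so the goalkeeper's minimax is 16. These differ, so the equilibrium is in mixed strategies.
Let the goalkeeper play A with probability q. The kicker is indifferent when 16(1−q) = 17q + 4(1−q), giving q = 12/29.

12/29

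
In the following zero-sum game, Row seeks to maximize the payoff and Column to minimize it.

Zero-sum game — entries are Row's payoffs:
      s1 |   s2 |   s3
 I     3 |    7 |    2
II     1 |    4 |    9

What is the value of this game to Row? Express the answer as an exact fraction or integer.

Column s2 is strictly dominated by s1 for Column (it gives Row more in every row).
The remaining 2×2 game on (I, II) × (s1, s3) has no saddle point. Let Row play I with probability p; indifference gives 3p + (1−p) = 2p + 9(1−p), so p = 8/9.
Similarly Column's optimal q on s1 is 7/9, and the value is 3·(7/9) + (2)·(2/9) = 25/9.

25/9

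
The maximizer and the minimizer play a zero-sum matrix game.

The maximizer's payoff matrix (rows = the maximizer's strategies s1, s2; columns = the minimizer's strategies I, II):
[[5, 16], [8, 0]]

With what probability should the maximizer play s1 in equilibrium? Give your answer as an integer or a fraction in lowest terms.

Row minima are 5 and 0, so the maximizer's maximin is 5; column maxima are 8 and 16, so the minimizer's minimax is 8. These differ, so the equilibrium is in mixed strategies.
Let the maximizer play s1 with probability p. The minimizer is indifferent when 5p + 8(1−p) = 16p, giving p = 8/19.

8/19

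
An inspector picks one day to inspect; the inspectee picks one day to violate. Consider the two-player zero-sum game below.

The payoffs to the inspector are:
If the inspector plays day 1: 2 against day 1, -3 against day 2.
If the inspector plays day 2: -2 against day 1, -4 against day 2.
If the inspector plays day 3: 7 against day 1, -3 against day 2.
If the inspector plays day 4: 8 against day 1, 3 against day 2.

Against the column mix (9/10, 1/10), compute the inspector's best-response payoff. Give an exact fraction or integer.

day 1: (2)·(9/10) + (-3)·(1/10) = 3/2.
day 2: (-2)·(9/10) + (-4)·(1/10) = -11/5.
day 3: (7)·(9/10) + (-3)·(1/10) = 6.
day 4: (8)·(9/10) + (3)·(1/10) = 15/2.
The best pure response is day 4 with expected payoff 15/2.

15/2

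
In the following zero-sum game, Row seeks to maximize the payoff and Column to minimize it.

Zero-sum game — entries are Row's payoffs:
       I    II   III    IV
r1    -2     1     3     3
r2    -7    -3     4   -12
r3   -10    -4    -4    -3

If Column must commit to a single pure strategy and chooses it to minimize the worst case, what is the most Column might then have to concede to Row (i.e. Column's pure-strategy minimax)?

-2

The worst case (largest entry) in each column is I: -2, II: 1, III: 4, IV: 3.
The best (smallest) of these is -2.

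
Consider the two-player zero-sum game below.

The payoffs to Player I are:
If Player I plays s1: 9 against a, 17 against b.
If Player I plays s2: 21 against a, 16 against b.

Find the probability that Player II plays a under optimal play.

Row minima are 9 and 16, so Player I's maximin is 16; column maxima are 21 and 17, so Player II's minimax is 17. These differ, so the equilibrium is in mixed strategies.
Let Player II play a with probability q. Player I is indifferent when 9q + 17(1−q) = 21q + 16(1−q), giving q = 1/13.

1/13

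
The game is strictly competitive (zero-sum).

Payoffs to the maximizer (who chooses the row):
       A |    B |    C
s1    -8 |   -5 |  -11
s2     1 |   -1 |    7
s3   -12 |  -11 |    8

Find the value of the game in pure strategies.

Row minima: -11, -1, -12 → the maximizer's maximin is -1.
Column maxima: 1, -1, 8 → the minimizer's minimax is -1.
They coincide at (s2, B), so the value is -1.

-1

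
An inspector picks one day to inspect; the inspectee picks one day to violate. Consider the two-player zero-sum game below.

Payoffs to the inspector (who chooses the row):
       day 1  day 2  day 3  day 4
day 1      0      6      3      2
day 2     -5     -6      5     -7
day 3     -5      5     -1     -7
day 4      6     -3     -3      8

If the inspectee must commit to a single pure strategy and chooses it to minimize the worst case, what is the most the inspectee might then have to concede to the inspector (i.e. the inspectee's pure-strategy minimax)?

The worst case (largest entry) in each column is day 1: 6, day 2: 6, day 3: 5, day 4: 8.
The best (smallest) of these is 5.

5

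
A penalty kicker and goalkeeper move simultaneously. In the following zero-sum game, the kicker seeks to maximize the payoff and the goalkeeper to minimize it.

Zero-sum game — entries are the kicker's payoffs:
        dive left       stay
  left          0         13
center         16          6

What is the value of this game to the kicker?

208/23

Row minima are 0 and 6, so the kicker's maximin is 6; column maxima are 16 and 13, so the goalkeeper's minimax is 13. These differ, so the equilibrium is in mixed strategies.
Let the kicker play left with probability p. The goalkeeper is indifferent when 16(1−p) = 13p + 6(1−p), giving p = 10/23.
Let the goalkeeper play dive left with probability q. The kicker is indifferent when 13(1−q) = 16q + 6(1−q), giving q = 7/23.
The value is 0·(7/23) + (13)·(16/23) = 208/23.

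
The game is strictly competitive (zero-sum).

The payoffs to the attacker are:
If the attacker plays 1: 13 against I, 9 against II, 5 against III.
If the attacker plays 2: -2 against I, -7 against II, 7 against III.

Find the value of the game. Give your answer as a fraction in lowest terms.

49/9

Column I is strictly dominated by II for the defender (it gives the attacker more in every row).
The remaining 2×2 game on (1, 2) × (II, III) has no saddle point. Let the attacker play 1 with probability p; indifference gives 9p − 7(1−p) = 5p + 7(1−p), so p = 7/9.
Similarly the defender's optimal q on II is 1/9, and the value is 9·(1/9) + (5)·(8/9) = 49/9.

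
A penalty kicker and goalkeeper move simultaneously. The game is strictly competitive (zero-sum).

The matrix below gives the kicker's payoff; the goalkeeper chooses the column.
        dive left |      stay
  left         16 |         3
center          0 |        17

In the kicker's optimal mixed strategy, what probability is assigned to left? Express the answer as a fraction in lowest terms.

17/30

Row minima are 3 and 0, so the kicker's maximin is 3; column maxima are 16 and 17, so the goalkeeper's minimax is 16. These differ, so the equilibrium is in mixed strategies.
Let the kicker play left with probability p. The goalkeeper is indifferent when 16p = 3p + 17(1−p), giving p = 17/30.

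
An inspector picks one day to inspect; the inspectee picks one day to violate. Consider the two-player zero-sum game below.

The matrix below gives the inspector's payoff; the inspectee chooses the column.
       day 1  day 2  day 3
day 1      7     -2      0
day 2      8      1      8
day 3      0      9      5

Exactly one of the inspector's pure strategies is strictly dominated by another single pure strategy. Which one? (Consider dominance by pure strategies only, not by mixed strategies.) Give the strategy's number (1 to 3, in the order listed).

Compare day 1 with day 2: 8 > 7, 1 > -2, 8 > 0.
So day 2 strictly dominates day 1 for the inspector; day 1 is strictly dominated.

1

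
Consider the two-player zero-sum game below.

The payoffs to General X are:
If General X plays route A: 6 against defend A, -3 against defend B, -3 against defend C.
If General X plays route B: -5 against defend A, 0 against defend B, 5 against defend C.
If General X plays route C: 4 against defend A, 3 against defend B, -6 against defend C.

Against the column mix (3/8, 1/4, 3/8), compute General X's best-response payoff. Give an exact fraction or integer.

3/8

route A: (6)·(3/8) + (-3)·(1/4) + (-3)·(3/8) = 3/8.
route B: (-5)·(3/8) + (0)·(1/4) + (5)·(3/8) = 0.
route C: (4)·(3/8) + (3)·(1/4) + (-6)·(3/8) = 0.
The best pure response is route A with expected payoff 3/8.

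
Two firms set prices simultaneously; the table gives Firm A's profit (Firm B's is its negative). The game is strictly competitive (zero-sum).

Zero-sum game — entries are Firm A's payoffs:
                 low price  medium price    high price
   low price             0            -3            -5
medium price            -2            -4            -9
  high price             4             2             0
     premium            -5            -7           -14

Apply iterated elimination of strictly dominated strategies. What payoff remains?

0

Column low price is strictly dominated by medium price for Firm B (-3<0, -4<-2, 2<4, -7<-5); eliminate low price.
Row low price is strictly dominated by row high price (2>-3, 0>-5); eliminate low price.
Column medium price is strictly dominated by high price for Firm B (-9<-4, 0<2, -14<-7); eliminate medium price.
Row premium is strictly dominated by row medium price (-9>-14); eliminate premium.
Row medium price is strictly dominated by row high price (0>-9); eliminate medium price.
Only (high price, high price) remains, with payoff 0.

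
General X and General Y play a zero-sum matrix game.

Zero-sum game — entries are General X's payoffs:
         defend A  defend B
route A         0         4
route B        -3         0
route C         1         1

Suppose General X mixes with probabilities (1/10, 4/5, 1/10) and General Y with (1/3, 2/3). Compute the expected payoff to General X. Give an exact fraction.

-13/30

Against (1/3, 2/3), each row's expected payoff is route A: 8/3; route B: -1; route C: 1.
Taking the (1/10, 4/5, 1/10)-weighted average: (1/10)·(8/3) + (4/5)·(-1) + (1/10)·(1) = -13/30.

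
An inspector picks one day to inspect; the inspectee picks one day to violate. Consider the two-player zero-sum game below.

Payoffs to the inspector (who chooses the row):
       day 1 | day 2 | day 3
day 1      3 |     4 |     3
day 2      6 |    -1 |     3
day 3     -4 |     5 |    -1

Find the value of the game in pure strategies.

3

Row minima: 3, -1, -4 → the inspector's maximin is 3.
Column maxima: 6, 5, 3 → the inspectee's minimax is 3.
They coincide at (day 1, day 3), so the value is 3.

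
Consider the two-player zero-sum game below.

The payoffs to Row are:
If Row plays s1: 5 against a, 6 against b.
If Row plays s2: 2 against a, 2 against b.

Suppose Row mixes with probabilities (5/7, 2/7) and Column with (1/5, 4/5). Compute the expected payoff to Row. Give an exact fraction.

Against (1/5, 4/5), each row's expected payoff is s1: 29/5; s2: 2.
Taking the (5/7, 2/7)-weighted average: (5/7)·(29/5) + (2/7)·(2) = 33/7.

33/7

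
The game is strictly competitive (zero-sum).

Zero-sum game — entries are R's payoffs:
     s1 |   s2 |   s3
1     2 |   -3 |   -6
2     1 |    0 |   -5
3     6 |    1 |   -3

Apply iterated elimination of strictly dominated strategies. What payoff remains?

-3

Column s1 is strictly dominated by s2 for C (-3<2, 0<1, 1<6); eliminate s1.
Column s2 is strictly dominated by s3 for C (-6<-3, -5<0, -3<1); eliminate s2.
Row 1 is strictly dominated by row 2 (-5>-6); eliminate 1.
Row 2 is strictly dominated by row 3 (-3>-5); eliminate 2.
Only (3, s3) remains, with payoff -3.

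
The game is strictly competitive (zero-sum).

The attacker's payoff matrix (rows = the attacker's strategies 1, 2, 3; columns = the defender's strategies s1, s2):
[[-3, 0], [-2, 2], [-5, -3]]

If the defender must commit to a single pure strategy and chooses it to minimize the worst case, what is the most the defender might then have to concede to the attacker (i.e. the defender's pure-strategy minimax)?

The worst case (largest entry) in each column is s1: -2, s2: 2.
The best (smallest) of these is -2.

-2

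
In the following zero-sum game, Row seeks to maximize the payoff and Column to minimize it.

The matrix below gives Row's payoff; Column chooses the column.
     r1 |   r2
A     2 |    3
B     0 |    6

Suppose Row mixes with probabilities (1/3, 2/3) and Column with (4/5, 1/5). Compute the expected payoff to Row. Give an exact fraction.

Against (4/5, 1/5), each row's expected payoff is A: 11/5; B: 6/5.
Taking the (1/3, 2/3)-weighted average: (1/3)·(11/5) + (2/3)·(6/5) = 23/15.

23/15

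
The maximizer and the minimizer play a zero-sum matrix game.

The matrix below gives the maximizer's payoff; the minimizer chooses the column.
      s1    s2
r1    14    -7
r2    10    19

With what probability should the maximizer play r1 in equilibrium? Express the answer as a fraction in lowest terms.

3/10

Row minima are -7 and 10, so the maximizer's maximin is 10; column maxima are 14 and 19, so the minimizer's minimax is 14. These differ, so the equilibrium is in mixed strategies.
Let the maximizer play r1 with probability p. The minimizer is indifferent when 14p + 10(1−p) = −7p + 19(1−p), giving p = 3/10.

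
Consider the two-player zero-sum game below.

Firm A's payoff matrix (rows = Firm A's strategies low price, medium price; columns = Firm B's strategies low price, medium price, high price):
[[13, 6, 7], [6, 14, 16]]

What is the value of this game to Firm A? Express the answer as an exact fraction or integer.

146/15

Column high price is strictly dominated by medium price for Firm B (it gives Firm A more in every row).
The remaining 2×2 game on (low price, medium price) × (low price, medium price) has no saddle point. Let Firm A play low price with probability p; indifference gives 13p + 6(1−p) = 6p + 14(1−p), so p = 8/15.
Similarly Firm B's optimal q on low price is 8/15, and the value is 13·(8/15) + (6)·(7/15) = 146/15.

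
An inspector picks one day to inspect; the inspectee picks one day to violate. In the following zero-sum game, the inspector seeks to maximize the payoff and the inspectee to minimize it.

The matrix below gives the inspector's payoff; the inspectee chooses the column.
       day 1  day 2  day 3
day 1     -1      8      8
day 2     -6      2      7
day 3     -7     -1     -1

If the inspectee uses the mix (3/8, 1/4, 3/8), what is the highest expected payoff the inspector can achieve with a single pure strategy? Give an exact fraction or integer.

37/8

day 1: (-1)·(3/8) + (8)·(1/4) + (8)·(3/8) = 37/8.
day 2: (-6)·(3/8) + (2)·(1/4) + (7)·(3/8) = 7/8.
day 3: (-7)·(3/8) + (-1)·(1/4) + (-1)·(3/8) = -13/4.
The best pure response is day 1 with expected payoff 37/8.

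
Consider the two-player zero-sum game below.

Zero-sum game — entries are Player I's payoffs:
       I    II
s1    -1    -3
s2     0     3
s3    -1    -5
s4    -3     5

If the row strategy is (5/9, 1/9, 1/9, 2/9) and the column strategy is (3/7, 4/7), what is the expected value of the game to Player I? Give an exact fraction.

Against (3/7, 4/7), each row's expected payoff is s1: -15/7; s2: 12/7; s3: -23/7; s4: 11/7.
Taking the (5/9, 1/9, 1/9, 2/9)-weighted average: (5/9)·(-15/7) + (1/9)·(12/7) + (1/9)·(-23/7) + (2/9)·(11/7) = -64/63.

-64/63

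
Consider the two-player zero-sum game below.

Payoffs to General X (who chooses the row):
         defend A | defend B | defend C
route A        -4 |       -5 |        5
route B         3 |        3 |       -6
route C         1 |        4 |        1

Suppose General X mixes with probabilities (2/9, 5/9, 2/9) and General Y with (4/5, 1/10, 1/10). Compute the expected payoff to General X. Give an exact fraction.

Against (4/5, 1/10, 1/10), each row's expected payoff is route A: -16/5; route B: 21/10; route C: 13/10.
Taking the (2/9, 5/9, 2/9)-weighted average: (2/9)·(-16/5) + (5/9)·(21/10) + (2/9)·(13/10) = 67/90.

67/90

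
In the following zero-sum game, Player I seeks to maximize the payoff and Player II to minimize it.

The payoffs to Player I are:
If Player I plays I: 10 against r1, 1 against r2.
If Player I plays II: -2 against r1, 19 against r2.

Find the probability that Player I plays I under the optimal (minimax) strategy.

7/10

Row minima are 1 and -2, so Player I's maximin is 1; column maxima are 10 and 19, so Player II's minimax is 10. These differ, so the equilibrium is in mixed strategies.
Let Player I play I with probability p. Player II is indifferent when 10p − 2(1−p) = p + 19(1−p), giving p = 7/10.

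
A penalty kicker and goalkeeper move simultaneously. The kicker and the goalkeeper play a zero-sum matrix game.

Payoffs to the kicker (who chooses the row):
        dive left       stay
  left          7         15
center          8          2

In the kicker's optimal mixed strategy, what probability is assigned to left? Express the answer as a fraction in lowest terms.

3/7

Row minima are 7 and 2, so the kicker's maximin is 7; column maxima are 8 and 15, so the goalkeeper's minimax is 8. These differ, so the equilibrium is in mixed strategies.
Let the kicker play left with probability p. The goalkeeper is indifferent when 7p + 8(1−p) = 15p + 2(1−p), giving p = 3/7.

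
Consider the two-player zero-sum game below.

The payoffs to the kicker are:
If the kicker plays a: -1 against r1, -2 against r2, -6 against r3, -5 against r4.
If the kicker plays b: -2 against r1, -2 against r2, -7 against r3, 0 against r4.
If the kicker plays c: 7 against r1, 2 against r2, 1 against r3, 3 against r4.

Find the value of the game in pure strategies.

1

Row minima: -6, -7, 1 → the kicker's maximin is 1.
Column maxima: 7, 2, 1, 3 → the goalkeeper's minimax is 1.
They coincide at (c, r3), so the value is 1.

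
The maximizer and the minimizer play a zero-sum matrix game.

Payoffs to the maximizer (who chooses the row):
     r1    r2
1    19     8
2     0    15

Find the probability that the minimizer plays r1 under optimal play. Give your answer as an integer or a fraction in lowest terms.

7/26

Row minima are 8 and 0, so the maximizer's maximin is 8; column maxima are 19 and 15, so the minimizer's minimax is 15. These differ, so the equilibrium is in mixed strategies.
Let the minimizer play r1 with probability q. The maximizer is indifferent when 19q + 8(1−q) = 15(1−q), giving q = 7/26.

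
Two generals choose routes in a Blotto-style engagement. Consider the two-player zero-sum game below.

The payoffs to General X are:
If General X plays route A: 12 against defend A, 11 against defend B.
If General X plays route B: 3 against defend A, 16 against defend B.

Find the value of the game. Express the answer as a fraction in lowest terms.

Row minima are 11 and 3, so General X's maximin is 11; column maxima are 12 and 16, so General Y's minimax is 12. These differ, so the equilibrium is in mixed strategies.
Let General X play route A with probability p. General Y is indifferent when 12p + 3(1−p) = 11p + 16(1−p), giving p = 13/14.
Let General Y play defend A with probability q. General X is indifferent when 12q + 11(1−q) = 3q + 16(1−q), giving q = 5/14.
The value is 12·(5/14) + (11)·(9/14) = 159/14.

159/14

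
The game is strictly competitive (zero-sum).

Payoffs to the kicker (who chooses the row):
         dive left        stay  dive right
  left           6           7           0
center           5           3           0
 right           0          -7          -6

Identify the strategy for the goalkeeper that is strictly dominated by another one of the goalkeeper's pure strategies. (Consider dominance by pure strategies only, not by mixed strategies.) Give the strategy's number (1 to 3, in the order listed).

The goalkeeper prefers columns that give the kicker less. Compare dive left with dive right: 0 < 6, 0 < 5, -6 < 0.
So dive right strictly dominates dive left for the goalkeeper; dive left is strictly dominated.

1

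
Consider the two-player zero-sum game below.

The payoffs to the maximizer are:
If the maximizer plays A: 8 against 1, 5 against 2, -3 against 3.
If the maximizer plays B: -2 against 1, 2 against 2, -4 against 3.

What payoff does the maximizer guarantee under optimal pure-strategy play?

Row minima: -3, -4 → the maximizer's maximin is -3.
Column maxima: 8, 5, -3 → the minimizer's minimax is -3.
They coincide at (A, 3), so the value is -3.

-3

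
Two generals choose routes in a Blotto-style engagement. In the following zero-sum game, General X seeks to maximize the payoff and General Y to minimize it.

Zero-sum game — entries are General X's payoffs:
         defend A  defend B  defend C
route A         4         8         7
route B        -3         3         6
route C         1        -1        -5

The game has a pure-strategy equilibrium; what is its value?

4

Row minima: 4, -3, -5 → General X's maximin is 4.
Column maxima: 4, 8, 7 → General Y's minimax is 4.
They coincide at (route A, defend A), so the value is 4.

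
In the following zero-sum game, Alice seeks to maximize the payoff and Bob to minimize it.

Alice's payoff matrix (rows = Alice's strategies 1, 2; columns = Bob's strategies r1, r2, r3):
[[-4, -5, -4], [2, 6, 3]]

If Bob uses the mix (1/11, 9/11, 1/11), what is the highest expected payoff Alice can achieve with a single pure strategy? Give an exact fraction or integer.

59/11

1: (-4)·(1/11) + (-5)·(9/11) + (-4)·(1/11) = -53/11.
2: (2)·(1/11) + (6)·(9/11) + (3)·(1/11) = 59/11.
The best pure response is 2 with expected payoff 59/11.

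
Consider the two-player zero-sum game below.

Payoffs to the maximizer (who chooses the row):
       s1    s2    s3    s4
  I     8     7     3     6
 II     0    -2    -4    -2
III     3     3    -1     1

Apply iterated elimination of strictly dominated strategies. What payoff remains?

3

Column s2 is strictly dominated by s3 for the minimizer (3<7, -4<-2, -1<3); eliminate s2.
Row III is strictly dominated by row I (8>3, 3>-1, 6>1); eliminate III.
Row II is strictly dominated by row I (8>0, 3>-4, 6>-2); eliminate II.
Column s4 is strictly dominated by s3 for the minimizer (3<6); eliminate s4.
Column s1 is strictly dominated by s3 for the minimizer (3<8); eliminate s1.
Only (I, s3) remains, with payoff 3.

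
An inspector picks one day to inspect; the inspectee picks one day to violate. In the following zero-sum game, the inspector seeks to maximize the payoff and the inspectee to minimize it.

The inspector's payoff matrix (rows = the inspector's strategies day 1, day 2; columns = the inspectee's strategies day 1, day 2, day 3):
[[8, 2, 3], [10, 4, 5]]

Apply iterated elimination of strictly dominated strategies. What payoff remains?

Column day 3 is strictly dominated by day 2 for the inspectee (2<3, 4<5); eliminate day 3.
Row day 1 is strictly dominated by row day 2 (10>8, 4>2); eliminate day 1.
Column day 1 is strictly dominated by day 2 for the inspectee (4<10); eliminate day 1.
Only (day 2, day 2) remains, with payoff 4.

4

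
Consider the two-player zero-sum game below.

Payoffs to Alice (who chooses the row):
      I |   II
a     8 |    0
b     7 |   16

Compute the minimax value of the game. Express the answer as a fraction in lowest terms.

128/17

Row minima are 0 and 7, so Alice's maximin is 7; column maxima are 8 and 16, so Bob's minimax is 8. These differ, so the equilibrium is in mixed strategies.
Let Alice play a with probability p. Bob is indifferent when 8p + 7(1−p) = 16(1−p), giving p = 9/17.
Let Bob play I with probability q. Alice is indifferent when 8q = 7q + 16(1−q), giving q = 16/17.
The value is 8·(16/17) + (0)·(1/17) = 128/17.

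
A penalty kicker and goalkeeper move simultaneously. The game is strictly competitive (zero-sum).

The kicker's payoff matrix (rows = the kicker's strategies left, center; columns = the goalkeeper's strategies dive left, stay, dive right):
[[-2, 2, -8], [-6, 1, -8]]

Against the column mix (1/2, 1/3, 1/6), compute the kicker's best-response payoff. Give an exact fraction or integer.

left: (-2)·(1/2) + (2)·(1/3) + (-8)·(1/6) = -5/3.
center: (-6)·(1/2) + (1)·(1/3) + (-8)·(1/6) = -4.
The best pure response is left with expected payoff -5/3.

-5/3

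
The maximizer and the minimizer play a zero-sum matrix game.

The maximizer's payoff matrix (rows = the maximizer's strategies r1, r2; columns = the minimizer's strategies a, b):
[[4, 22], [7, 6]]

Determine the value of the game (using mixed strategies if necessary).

130/19

Row minima are 4 and 6, so the maximizer's maximin is 6; column maxima are 7 and 22, so the minimizer's minimax is 7. These differ, so the equilibrium is in mixed strategies.
Let the maximizer play r1 with probability p. The minimizer is indifferent when 4p + 7(1−p) = 22p + 6(1−p), giving p = 1/19.
Let the minimizer play a with probability q. The maximizer is indifferent when 4q + 22(1−q) = 7q + 6(1−q), giving q = 16/19.
The value is 4·(16/19) + (22)·(3/19) = 130/19.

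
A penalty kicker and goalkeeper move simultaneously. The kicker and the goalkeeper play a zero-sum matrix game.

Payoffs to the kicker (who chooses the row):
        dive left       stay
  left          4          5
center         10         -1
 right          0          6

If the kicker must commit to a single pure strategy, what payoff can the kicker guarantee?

4

The worst-case payoff for each row is left: 4, center: -1, right: 0.
The best of these is 4.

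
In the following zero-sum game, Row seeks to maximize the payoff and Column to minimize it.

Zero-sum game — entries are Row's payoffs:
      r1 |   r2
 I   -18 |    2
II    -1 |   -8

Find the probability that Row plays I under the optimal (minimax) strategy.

Row minima are -18 and -8, so Row's maximin is -8; column maxima are -1 and 2, so Column's minimax is -1. These differ, so the equilibrium is in mixed strategies.
Let Row play I with probability p. Column is indifferent when −18p − (1−p) = 2p − 8(1−p), giving p = 7/27.

7/27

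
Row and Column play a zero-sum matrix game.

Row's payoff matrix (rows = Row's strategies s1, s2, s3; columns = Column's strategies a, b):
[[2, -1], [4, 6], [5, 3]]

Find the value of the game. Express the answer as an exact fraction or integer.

Row s1 is strictly dominated by row s3, so Row never plays it.
The remaining 2×2 game on (s2, s3) × (a, b) has no saddle point. Let Row play s2 with probability p; indifference gives 4p + 5(1−p) = 6p + 3(1−p), so p = 1/2.
Similarly Column's optimal q on a is 3/4, and the value is 4·(3/4) + (6)·(1/4) = 9/2.

9/2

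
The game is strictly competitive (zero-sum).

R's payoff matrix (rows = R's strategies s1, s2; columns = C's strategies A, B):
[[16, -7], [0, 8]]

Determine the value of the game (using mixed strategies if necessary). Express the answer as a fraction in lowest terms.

128/31

Row minima are -7 and 0, so R's maximin is 0; column maxima are 16 and 8, so C's minimax is 8. These differ, so the equilibrium is in mixed strategies.
Let R play s1 with probability p. C is indifferent when 16p = −7p + 8(1−p), giving p = 8/31.
Let C play A with probability q. R is indifferent when 16q − 7(1−q) = 8(1−q), giving q = 15/31.
The value is 16·(15/31) + (-7)·(16/31) = 128/31.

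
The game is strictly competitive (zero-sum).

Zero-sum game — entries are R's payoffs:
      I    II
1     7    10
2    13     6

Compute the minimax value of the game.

Row minima are 7 and 6, so R's maximin is 7; column maxima are 13 and 10, so C's minimax is 10. These differ, so the equilibrium is in mixed strategies.
Let R play 1 with probability p. C is indifferent when 7p + 13(1−p) = 10p + 6(1−p), giving p = 7/10.
Let C play I with probability q. R is indifferent when 7q + 10(1−q) = 13q + 6(1−q), giving q = 2/5.
The value is 7·(2/5) + (10)·(3/5) = 44/5.

44/5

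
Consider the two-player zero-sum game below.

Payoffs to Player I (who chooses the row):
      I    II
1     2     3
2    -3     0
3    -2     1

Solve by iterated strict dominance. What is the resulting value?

2

Column II is strictly dominated by I for Player II (2<3, -3<0, -2<1); eliminate II.
Row 2 is strictly dominated by row 1 (2>-3); eliminate 2.
Row 3 is strictly dominated by row 1 (2>-2); eliminate 3.
Only (1, I) remains, with payoff 2.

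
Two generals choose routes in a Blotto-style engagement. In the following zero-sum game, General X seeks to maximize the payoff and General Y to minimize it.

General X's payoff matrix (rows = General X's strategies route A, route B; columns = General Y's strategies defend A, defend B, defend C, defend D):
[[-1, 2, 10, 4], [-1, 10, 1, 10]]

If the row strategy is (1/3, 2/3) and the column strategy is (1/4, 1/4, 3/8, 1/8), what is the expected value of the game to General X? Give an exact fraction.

49/12

Against (1/4, 1/4, 3/8, 1/8), each row's expected payoff is route A: 9/2; route B: 31/8.
Taking the (1/3, 2/3)-weighted average: (1/3)·(9/2) + (2/3)·(31/8) = 49/12.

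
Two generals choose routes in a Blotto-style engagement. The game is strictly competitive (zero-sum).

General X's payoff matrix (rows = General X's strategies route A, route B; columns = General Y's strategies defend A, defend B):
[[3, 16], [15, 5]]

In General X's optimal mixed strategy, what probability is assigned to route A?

10/23

Row minima are 3 and 5, so General X's maximin is 5; column maxima are 15 and 16, so General Y's minimax is 15. These differ, so the equilibrium is in mixed strategies.
Let General X play route A with probability p. General Y is indifferent when 3p + 15(1−p) = 16p + 5(1−p), giving p = 10/23.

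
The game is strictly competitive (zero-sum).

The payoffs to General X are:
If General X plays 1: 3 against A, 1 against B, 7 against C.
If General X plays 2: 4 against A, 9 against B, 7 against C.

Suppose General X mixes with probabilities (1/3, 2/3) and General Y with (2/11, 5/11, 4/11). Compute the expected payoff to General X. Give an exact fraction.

67/11

Against (2/11, 5/11, 4/11), each row's expected payoff is 1: 39/11; 2: 81/11.
Taking the (1/3, 2/3)-weighted average: (1/3)·(39/11) + (2/3)·(81/11) = 67/11.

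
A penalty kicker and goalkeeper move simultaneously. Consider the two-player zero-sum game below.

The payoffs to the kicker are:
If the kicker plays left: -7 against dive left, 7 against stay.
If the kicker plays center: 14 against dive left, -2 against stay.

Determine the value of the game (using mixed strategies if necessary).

14/5

Row minima are -7 and -2, so the kicker's maximin is -2; column maxima are 14 and 7, so the goalkeeper's minimax is 7. These differ, so the equilibrium is in mixed strategies.
Let the kicker play left with probability p. The goalkeeper is indifferent when −7p + 14(1−p) = 7p − 2(1−p), giving p = 8/15.
Let the goalkeeper play dive left with probability q. The kicker is indifferent when −7q + 7(1−q) = 14q − 2(1−q), giving q = 3/10.
The value is -7·(3/10) + (7)·(7/10) = 14/5.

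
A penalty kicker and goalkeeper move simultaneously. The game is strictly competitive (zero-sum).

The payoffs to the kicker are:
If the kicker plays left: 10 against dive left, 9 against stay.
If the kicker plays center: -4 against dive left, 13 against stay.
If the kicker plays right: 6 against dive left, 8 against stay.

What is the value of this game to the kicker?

Row right is strictly dominated by row left, so the kicker never plays it.
The remaining 2×2 game on (left, center) × (dive left, stay) has no saddle point. Let the kicker play left with probability p; indifference gives 10p − 4(1−p) = 9p + 13(1−p), so p = 17/18.
Similarly the goalkeeper's optimal q on dive left is 2/9, and the value is 10·(2/9) + (9)·(7/9) = 83/9.

83/9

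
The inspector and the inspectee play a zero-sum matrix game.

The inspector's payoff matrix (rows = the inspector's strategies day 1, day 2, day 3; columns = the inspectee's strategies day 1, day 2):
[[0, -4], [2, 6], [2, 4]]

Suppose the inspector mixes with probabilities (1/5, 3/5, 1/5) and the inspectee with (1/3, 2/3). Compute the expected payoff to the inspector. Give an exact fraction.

Against (1/3, 2/3), each row's expected payoff is day 1: -8/3; day 2: 14/3; day 3: 10/3.
Taking the (1/5, 3/5, 1/5)-weighted average: (1/5)·(-8/3) + (3/5)·(14/3) + (1/5)·(10/3) = 44/15.

44/15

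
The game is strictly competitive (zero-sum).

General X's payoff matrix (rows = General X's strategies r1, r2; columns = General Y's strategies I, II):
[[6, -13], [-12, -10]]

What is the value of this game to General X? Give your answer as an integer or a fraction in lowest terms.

-72/7

Row minima are -13 and -12, so General X's maximin is -12; column maxima are 6 and -10, so General Y's minimax is -10. These differ, so the equilibrium is in mixed strategies.
Let General X play r1 with probability p. General Y is indifferent when 6p − 12(1−p) = −13p − 10(1−p), giving p = 2/21.
Let General Y play I with probability q. General X is indifferent when 6q − 13(1−q) = −12q − 10(1−q), giving q = 1/7.
The value is 6·(1/7) + (-13)·(6/7) = -72/7.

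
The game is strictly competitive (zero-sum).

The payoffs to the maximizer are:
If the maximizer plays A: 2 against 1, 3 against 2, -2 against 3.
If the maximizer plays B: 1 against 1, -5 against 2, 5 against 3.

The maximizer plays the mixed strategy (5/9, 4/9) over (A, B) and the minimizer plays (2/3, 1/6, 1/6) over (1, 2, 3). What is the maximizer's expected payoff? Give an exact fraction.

Against (2/3, 1/6, 1/6), each row's expected payoff is A: 3/2; B: 2/3.
Taking the (5/9, 4/9)-weighted average: (5/9)·(3/2) + (4/9)·(2/3) = 61/54.

61/54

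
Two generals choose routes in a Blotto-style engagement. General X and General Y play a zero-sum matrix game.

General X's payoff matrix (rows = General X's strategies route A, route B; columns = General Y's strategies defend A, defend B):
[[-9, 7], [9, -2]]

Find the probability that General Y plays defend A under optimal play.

Row minima are -9 and -2, so General X's maximin is -2; column maxima are 9 and 7, so General Y's minimax is 7. These differ, so the equilibrium is in mixed strategies.
Let General Y play defend A with probability q. General X is indifferent when −9q + 7(1−q) = 9q − 2(1−q), giving q = 1/3.

1/3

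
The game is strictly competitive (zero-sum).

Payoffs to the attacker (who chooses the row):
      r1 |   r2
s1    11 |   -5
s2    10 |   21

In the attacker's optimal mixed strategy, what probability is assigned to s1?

Row minima are -5 and 10, so the attacker's maximin is 10; column maxima are 11 and 21, so the defender's minimax is 11. These differ, so the equilibrium is in mixed strategies.
Let the attacker play s1 with probability p. The defender is indifferent when 11p + 10(1−p) = −5p + 21(1−p), giving p = 11/27.

11/27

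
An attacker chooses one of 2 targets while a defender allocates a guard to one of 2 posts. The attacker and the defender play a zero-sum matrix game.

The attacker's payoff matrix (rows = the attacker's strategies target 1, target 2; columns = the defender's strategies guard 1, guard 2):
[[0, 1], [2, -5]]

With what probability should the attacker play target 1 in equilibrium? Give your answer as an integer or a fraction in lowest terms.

7/8

Row minima are 0 and -5, so the attacker's maximin is 0; column maxima are 2 and 1, so the defender's minimax is 1. These differ, so the equilibrium is in mixed strategies.
Let the attacker play target 1 with probability p. The defender is indifferent when 2(1−p) = p − 5(1−p), giving p = 7/8.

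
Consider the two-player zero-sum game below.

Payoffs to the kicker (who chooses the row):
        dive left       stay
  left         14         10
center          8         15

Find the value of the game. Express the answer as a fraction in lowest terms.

Row minima are 10 and 8, so the kicker's maximin is 10; column maxima are 14 and 15, so the goalkeeper's minimax is 14. These differ, so the equilibrium is in mixed strategies.
Let the kicker play left with probability p. The goalkeeper is indifferent when 14p + 8(1−p) = 10p + 15(1−p), giving p = 7/11.
Let the goalkeeper play dive left with probability q. The kicker is indifferent when 14q + 10(1−q) = 8q + 15(1−q), giving q = 5/11.
The value is 14·(5/11) + (10)·(6/11) = 130/11.

130/11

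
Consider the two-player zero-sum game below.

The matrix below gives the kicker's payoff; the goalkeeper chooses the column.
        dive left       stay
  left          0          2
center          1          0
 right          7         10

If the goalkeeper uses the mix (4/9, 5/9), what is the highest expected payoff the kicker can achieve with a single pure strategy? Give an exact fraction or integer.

26/3

left: (0)·(4/9) + (2)·(5/9) = 10/9.
center: (1)·(4/9) + (0)·(5/9) = 4/9.
right: (7)·(4/9) + (10)·(5/9) = 26/3.
The best pure response is right with expected payoff 26/3.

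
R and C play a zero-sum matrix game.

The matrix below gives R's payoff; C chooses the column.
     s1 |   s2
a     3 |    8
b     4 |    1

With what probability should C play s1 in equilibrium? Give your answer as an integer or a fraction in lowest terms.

Row minima are 3 and 1, so R's maximin is 3; column maxima are 4 and 8, so C's minimax is 4. These differ, so the equilibrium is in mixed strategies.
Let C play s1 with probability q. R is indifferent when 3q + 8(1−q) = 4q + (1−q), giving q = 7/8.

7/8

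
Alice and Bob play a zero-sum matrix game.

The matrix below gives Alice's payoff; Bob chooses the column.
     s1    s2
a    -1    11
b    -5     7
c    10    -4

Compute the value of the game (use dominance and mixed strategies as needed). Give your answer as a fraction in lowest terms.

Row b is strictly dominated by row a, so Alice never plays it.
The remaining 2×2 game on (a, c) × (s1, s2) has no saddle point. Let Alice play a with probability p; indifference gives −p + 10(1−p) = 11p − 4(1−p), so p = 7/13.
Similarly Bob's optimal q on s1 is 15/26, and the value is -1·(15/26) + (11)·(11/26) = 53/13.

53/13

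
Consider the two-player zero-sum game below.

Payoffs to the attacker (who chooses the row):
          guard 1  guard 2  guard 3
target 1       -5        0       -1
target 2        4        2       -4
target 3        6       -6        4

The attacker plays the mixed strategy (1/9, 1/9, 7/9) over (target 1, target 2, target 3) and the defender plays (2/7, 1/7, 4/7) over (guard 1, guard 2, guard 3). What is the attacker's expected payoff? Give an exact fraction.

Against (2/7, 1/7, 4/7), each row's expected payoff is target 1: -2; target 2: -6/7; target 3: 22/7.
Taking the (1/9, 1/9, 7/9)-weighted average: (1/9)·(-2) + (1/9)·(-6/7) + (7/9)·(22/7) = 134/63.

134/63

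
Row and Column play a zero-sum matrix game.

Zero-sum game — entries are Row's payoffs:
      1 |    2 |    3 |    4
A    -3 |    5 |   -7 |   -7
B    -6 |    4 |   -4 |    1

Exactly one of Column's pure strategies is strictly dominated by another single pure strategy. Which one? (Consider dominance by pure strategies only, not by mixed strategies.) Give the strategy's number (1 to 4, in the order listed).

Column prefers columns that give Row less. Compare 2 with 1: -3 < 5, -6 < 4.
So 1 strictly dominates 2 for Column; 2 is strictly dominated.

2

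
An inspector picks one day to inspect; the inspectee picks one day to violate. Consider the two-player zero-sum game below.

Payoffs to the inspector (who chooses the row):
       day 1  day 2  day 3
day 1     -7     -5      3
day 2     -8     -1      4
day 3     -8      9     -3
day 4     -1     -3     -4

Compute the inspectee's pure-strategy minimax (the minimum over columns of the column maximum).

-1

The worst case (largest entry) in each column is day 1: -1, day 2: 9, day 3: 4.
The best (smallest) of these is -1.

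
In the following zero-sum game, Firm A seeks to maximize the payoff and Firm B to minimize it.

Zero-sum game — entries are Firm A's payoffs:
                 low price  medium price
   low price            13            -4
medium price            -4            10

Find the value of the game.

114/31

Row minima are -4 and -4, so Firm A's maximin is -4; column maxima are 13 and 10, so Firm B's minimax is 10. These differ, so the equilibrium is in mixed strategies.
Let Firm A play low price with probability p. Firm B is indifferent when 13p − 4(1−p) = −4p + 10(1−p), giving p = 14/31.
Let Firm B play low price with probability q. Firm A is indifferent when 13q − 4(1−q) = −4q + 10(1−q), giving q = 14/31.
The value is 13·(14/31) + (-4)·(17/31) = 114/31.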